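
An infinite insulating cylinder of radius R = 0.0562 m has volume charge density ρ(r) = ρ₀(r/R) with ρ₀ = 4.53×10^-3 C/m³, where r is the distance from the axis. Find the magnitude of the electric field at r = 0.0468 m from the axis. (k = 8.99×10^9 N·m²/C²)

E = 6.65×10^6 V/m

Choose a coaxial cylinder of radius r = 0.0468 m (arbitrary length L) as the Gaussian surface (r < R).
λ_enc = ∫₀^r ρ(r')·2πr' dr' = (2πρ₀/R)·r^3/3 = 1.73×10^-5 C/m.
By Gauss's law (flux through the curved wall only), E·2πrL = λ_enc L/ε₀.
E = 2k|λ_enc|/r = 2(8.99×10^9)(1.73×10^-5)/(0.0468) = 6.65e6 N/C.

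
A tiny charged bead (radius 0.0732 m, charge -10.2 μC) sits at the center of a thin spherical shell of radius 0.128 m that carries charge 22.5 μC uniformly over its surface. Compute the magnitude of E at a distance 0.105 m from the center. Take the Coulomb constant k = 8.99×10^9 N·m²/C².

Symmetry ⇒ E = E(r) r̂. Gaussian sphere of radius r = 0.105 m (between the bodies, 0.0732 m < r < 0.128 m).
The shell at 0.128 m lies outside the Gaussian surface, so Q_enc = -10.2 μC = -1.02e-5 C.
Since E is radial and uniform over the Gaussian sphere, Φ = E·4πr² = Q_enc/ε₀.
E = k|Q_enc|/r² = (8.99×10^9)(1.02×10^-5)/(0.105)² = 8.32×10^6 N/C.

8.32×10^6 V/m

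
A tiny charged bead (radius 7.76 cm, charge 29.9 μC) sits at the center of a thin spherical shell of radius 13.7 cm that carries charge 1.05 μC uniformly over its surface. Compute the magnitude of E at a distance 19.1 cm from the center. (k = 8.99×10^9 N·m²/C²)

Symmetry ⇒ E = E(r) r̂. Gaussian sphere of radius r = 19.1 cm (r > 13.7 cm, enclosing both).
Q_enc = (29.9 μC) + (1.05 μC) = 3.095×10^-5 C.
Gauss's law: E·4πr² = Q_enc/ε₀.
E = k|Q_enc|/r² = (8.99×10^9)(3.095×10^-5)/(0.191)² = 7.63×10^6 N/C.

|E| ≈ 7.63×10^6 V/m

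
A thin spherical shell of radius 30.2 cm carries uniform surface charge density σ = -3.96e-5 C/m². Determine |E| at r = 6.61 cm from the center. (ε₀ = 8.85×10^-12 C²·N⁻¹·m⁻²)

E = 0

Take a concentric spherical Gaussian surface of radius r = 6.61 cm (inside the shell, r < 30.2 cm).
All the charge is outside the Gaussian surface: Q_enc = 0, hence E = 0 everywhere inside the shell.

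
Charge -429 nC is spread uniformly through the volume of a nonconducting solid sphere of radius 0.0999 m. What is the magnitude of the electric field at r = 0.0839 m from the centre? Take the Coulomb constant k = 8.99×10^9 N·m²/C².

By spherical symmetry E is radial; choose a Gaussian sphere of radius r = 0.0839 m (r < R).
For a uniform sphere the enclosed fraction is (r/R)³, so Q_enc = (-429 nC)(0.0839/0.0999)³ = -2.541e-7 C.
Since E is radial and uniform over the Gaussian sphere, Φ = E·4πr² = Q_enc/ε₀.
E = k|Q_enc|/r² = (8.99×10^9)(2.541×10^-7)/(0.0839)² = 3.25e5 N/C.

3.25×10^5 N/C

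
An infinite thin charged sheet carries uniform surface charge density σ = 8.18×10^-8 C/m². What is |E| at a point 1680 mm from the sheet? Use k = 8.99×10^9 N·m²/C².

By planar symmetry E is perpendicular to the sheet and uniform; use a Gaussian pillbox with flat faces of area A on each side of the sheet.
Flux Φ = 2EA and Q_enc = σA, so 2EA = σA/ε₀ ⇒ E = |σ|/(2ε₀), independent of distance.
E = 2πk|σ| = 2π(8.99×10^9)(8.18×10^-8) = 4.62×10^3 N/C.

|E| ≈ 4.62e3 N/C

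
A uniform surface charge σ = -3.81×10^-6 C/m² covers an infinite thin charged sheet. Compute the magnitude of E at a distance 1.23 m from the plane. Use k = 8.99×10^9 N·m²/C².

2.15e5 N/C

By planar symmetry E is perpendicular to the sheet and uniform; use a Gaussian pillbox with flat faces of area A on each side of the sheet.
Flux Φ = 2EA and Q_enc = σA, so 2EA = σA/ε₀ ⇒ E = |σ|/(2ε₀), independent of distance.
E = 2πk|σ| = 2π(8.99×10^9)(3.81×10^-6) = 2.15e5 N/C.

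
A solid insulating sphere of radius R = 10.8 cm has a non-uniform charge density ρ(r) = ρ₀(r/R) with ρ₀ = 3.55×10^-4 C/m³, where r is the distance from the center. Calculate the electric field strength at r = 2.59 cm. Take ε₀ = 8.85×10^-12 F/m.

|E| ≈ 6.23×10^4 N/C

By spherical symmetry E is radial; choose a Gaussian sphere of radius r = 2.59 cm (r < R).
Q_enc = ∫₀^r ρ(r')·4πr'² dr' = (4πρ₀/R) ∫₀^r r'^3 dr' = 4πρ₀ r^4/(4·R) = 4.647×10^-9 C.
By Gauss's law, ∮E·dA = E·4πr² = Q_enc/ε₀.
E = |Q_enc|/(4πε₀r²) = (4.647×10^-9)/(4π·8.85×10^-12·(0.0259)²) = 6.23×10^4 N/C.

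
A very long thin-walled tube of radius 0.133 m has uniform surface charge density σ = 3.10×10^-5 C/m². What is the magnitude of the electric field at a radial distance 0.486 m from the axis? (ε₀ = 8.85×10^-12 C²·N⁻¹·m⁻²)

Take a coaxial cylindrical Gaussian surface of radius r = 0.486 m and length L (r > 0.133 m).
The whole shell is enclosed: λ_enc = σ·2πR = (3.10×10^-5)·2π·(0.133) = 2.591×10^-5 C/m.
Since E is radial and uniform over the curved surface, Φ = E·2πrL = Q_enc/ε₀ = λ_enc L/ε₀.
E = |λ_enc|/(2πε₀r) = (2.591e-5)/(2π·8.85×10^-12·0.486) = 9.59×10^5 N/C.

|E| ≈ 9.59e5 N/C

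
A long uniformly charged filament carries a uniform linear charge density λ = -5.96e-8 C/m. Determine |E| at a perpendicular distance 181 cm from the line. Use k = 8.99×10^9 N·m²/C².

By cylindrical symmetry E is radial; use a coaxial Gaussian cylinder of radius 181 cm and length L.
Q_enc = λL, so λ_enc = -5.96×10^-8 C/m.
Gauss's law: E·2πrL = λ_enc L/ε₀.
E = 2k|λ_enc|/r = 2(8.99×10^9)(5.96e-8)/(1.81) = 592 N/C.

592 V/m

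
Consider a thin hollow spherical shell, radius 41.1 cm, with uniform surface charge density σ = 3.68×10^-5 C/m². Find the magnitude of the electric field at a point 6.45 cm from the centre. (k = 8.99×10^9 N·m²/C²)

Symmetry ⇒ E = E(r) r̂. Gaussian sphere of radius r = 6.45 cm (inside the shell, r < 41.1 cm).
No charge lies within this surface, so Q_enc = 0 and Gauss's law gives E·4πr² = 0 ⇒ E = 0.

|E| = 0 N/C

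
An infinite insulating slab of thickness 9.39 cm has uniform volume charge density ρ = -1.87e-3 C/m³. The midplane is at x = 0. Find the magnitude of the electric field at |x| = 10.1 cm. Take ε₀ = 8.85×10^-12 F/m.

9.92e6 V/m

The point |x| = 10.1 cm lies outside the slab (half-thickness 0.04695 m). A symmetric pillbox spanning the full slab encloses Q_enc = ρ·d·A.
Flux = 2EA ⇒ E = |ρ|d/(2ε₀), independent of distance outside.
E = (1.87×10^-3)(0.0939)/(2·8.85×10^-12) = 9.92e6 N/C.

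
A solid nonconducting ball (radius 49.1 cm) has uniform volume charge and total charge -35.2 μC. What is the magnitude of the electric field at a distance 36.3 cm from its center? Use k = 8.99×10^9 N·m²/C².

By spherical symmetry E is radial; choose a Gaussian sphere of radius r = 36.3 cm (r < R).
Only the charge within r is enclosed: Q_enc = Q·(r/R)³ = (-35.2 μC)·(36.3 cm/49.1 cm)³ = -1.422×10^-5 C.
Applying ∮E·dA = Q_enc/ε₀ with Φ = E(4πr²):
E = k|Q_enc|/r² = (8.99×10^9)(1.422×10^-5)/(0.363)² = 9.70×10^5 N/C.

E ≈ 9.70e5 N/C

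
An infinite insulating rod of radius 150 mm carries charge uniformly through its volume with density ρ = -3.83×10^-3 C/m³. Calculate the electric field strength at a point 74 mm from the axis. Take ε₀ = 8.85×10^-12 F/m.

|E| ≈ 1.60×10^7 V/m

Take a coaxial cylindrical Gaussian surface of radius r = 74 mm and length L (r < R).
Enclosed charge per unit length: λ_enc = ρ·πr² = (-3.83×10^-3)π(0.074)² = -6.589×10^-5 C/m.
By Gauss's law (flux through the curved wall only), E·2πrL = λ_enc L/ε₀.
E = |λ_enc|/(2πε₀r) = (6.589×10^-5)/(2π·8.85×10^-12·0.074) = 1.60×10^7 N/C.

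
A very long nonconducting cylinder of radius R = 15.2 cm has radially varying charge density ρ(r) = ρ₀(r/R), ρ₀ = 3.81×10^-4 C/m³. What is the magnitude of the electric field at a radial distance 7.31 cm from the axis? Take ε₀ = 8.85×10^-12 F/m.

Coaxial Gaussian cylinder, radius r = 7.31 cm, length L (r < R).
Integrating ρ over the cross-section to radius r: λ_enc = (2πρ₀/R) ∫₀^r r'^2 dr' = 2πρ₀ r^3/(3·R) = 2.051×10^-6 C/m.
Applying ∮E·dA = Q_enc/ε₀ with the end caps contributing no flux:
E = |λ_enc|/(2πε₀r) = (2.051×10^-6)/(2π·8.85×10^-12·0.0731) = 5.04×10^5 N/C.

E = 5.04e5 N/C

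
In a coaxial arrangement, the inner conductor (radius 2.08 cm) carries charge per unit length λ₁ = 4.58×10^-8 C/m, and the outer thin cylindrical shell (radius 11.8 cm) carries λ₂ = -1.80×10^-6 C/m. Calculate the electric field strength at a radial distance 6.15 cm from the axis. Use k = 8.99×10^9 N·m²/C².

E = 1.34e4 N/C

Coaxial Gaussian cylinder, radius r = 6.15 cm, length L (between the conductors, 2.08 cm < r < 11.8 cm).
The shell at 11.8 cm lies outside the Gaussian surface, so λ_enc = λ₁ = 4.58e-8 C/m.
Gauss's law: E·2πrL = λ_enc L/ε₀.
E = 2k|λ_enc|/r = 2(8.99×10^9)(4.58e-8)/(0.0615) = 1.34e4 N/C.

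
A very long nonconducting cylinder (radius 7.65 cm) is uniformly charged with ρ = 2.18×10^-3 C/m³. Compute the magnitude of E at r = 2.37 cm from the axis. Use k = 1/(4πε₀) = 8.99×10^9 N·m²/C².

2.92×10^6 N/C

Coaxial Gaussian cylinder, radius r = 2.37 cm, length L (r < R).
Charge inside radius r per length L is ρ·πr²·L, so λ_enc = ρπr² = 3.847×10^-6 C/m.
Since E is radial and uniform over the curved surface, Φ = E·2πrL = Q_enc/ε₀ = λ_enc L/ε₀.
E = 2k|λ_enc|/r = 2(8.99×10^9)(3.847e-6)/(0.0237) = 2.92×10^6 N/C.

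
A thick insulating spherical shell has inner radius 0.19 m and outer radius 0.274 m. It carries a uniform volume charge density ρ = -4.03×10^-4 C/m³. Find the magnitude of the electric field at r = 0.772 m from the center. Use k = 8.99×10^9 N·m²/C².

Symmetry ⇒ E = E(r) r̂. Gaussian sphere of radius r = 0.772 m (r > 0.274 m, enclosing the whole shell).
Q_enc = ρ·(4π/3)(b³ − a³) = (-4.03×10^-4)·(4π/3)·((0.274)³ − (0.19)³) = -2.315×10^-5 C.
Gauss's law: E·4πr² = Q_enc/ε₀.
E = k|Q_enc|/r² = (8.99×10^9)(2.315e-5)/(0.772)² = 3.49×10^5 N/C.

3.49e5 V/m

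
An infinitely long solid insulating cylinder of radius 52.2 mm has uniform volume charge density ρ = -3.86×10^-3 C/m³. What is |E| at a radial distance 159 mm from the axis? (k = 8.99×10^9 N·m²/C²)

E = 3.74e6 V/m

Choose a coaxial cylinder of radius r = 159 mm (arbitrary length L) as the Gaussian surface (r > 52.2 mm, full cross-section enclosed).
λ_enc = ρ·πR² = (-3.86e-3)π(0.0522)² = -3.304×10^-5 C/m.
Gauss's law: E·2πrL = λ_enc L/ε₀.
E = 2k|λ_enc|/r = 2(8.99×10^9)(3.304e-5)/(0.159) = 3.74×10^6 N/C.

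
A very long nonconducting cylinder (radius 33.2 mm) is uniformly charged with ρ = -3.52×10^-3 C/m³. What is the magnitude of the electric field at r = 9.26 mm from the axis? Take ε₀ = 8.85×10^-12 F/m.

|E| ≈ 1.84e6 N/C

Take a coaxial cylindrical Gaussian surface of radius r = 9.26 mm and length L (r < R).
Charge inside radius r per length L is ρ·πr²·L, so λ_enc = ρπr² = -9.482e-7 C/m.
Applying ∮E·dA = Q_enc/ε₀ with the end caps contributing no flux:
E = |λ_enc|/(2πε₀r) = (9.482×10^-7)/(2π·8.85×10^-12·0.00926) = 1.84×10^6 N/C.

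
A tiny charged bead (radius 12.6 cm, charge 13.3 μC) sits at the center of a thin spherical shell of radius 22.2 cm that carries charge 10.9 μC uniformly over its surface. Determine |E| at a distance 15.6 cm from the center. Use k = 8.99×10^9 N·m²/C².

By spherical symmetry E is radial; choose a Gaussian sphere of radius r = 15.6 cm (between the bodies, 12.6 cm < r < 22.2 cm).
Only the inner charge is enclosed; the outer shell contributes nothing inside itself. Q_enc = 13.3 μC = 1.33×10^-5 C.
Gauss's law: E·4πr² = Q_enc/ε₀.
E = k|Q_enc|/r² = (8.99×10^9)(1.33×10^-5)/(0.156)² = 4.91×10^6 N/C.

E = 4.91×10^6 V/m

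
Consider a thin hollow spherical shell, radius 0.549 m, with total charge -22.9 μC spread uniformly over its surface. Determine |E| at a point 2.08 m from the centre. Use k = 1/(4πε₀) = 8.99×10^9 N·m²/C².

E ≈ 4.76e4 V/m

Symmetry ⇒ E = E(r) r̂. Gaussian sphere of radius r = 2.08 m (r > 0.549 m).
The entire shell is enclosed: Q_enc = -2.29×10^-5 C.
Gauss's law: E·4πr² = Q_enc/ε₀.
E = k|Q_enc|/r² = (8.99×10^9)(2.29×10^-5)/(2.08)² = 4.76×10^4 N/C.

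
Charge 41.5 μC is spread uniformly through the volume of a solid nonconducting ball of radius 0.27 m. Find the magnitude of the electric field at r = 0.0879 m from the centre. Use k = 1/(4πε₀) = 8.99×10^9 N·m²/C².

|E| = 1.67×10^6 V/m

By spherical symmetry E is radial; choose a Gaussian sphere of radius r = 0.0879 m (r < R).
For a uniform sphere the enclosed fraction is (r/R)³, so Q_enc = (41.5 μC)(0.0879/0.27)³ = 1.432×10^-6 C.
Applying ∮E·dA = Q_enc/ε₀ with Φ = E(4πr²):
E = k|Q_enc|/r² = (8.99×10^9)(1.432×10^-6)/(0.0879)² = 1.67e6 N/C.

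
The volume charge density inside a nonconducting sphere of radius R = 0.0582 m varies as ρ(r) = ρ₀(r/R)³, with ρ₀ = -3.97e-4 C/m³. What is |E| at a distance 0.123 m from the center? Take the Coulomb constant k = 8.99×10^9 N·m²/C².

|E| = 9.74×10^4 V/m

Take a concentric spherical Gaussian surface of radius r = 0.123 m (r > R, all charge enclosed).
Q_enc = 4π ∫₀^R ρ₀(r'/R)^3 r'² dr' = 4πρ₀R³/6 = -1.639×10^-7 C.
Applying ∮E·dA = Q_enc/ε₀ with Φ = E(4πr²):
E = k|Q_enc|/r² = (8.99×10^9)(1.639e-7)/(0.123)² = 9.74×10^4 N/C.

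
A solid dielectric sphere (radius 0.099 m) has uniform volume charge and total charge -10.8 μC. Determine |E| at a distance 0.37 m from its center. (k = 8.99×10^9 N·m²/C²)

Take a concentric spherical Gaussian surface of radius r = 0.37 m (r > R, so the entire charge is enclosed).
Q_enc = -10.8 μC = -1.08e-5 C.
By Gauss's law, ∮E·dA = E·4πr² = Q_enc/ε₀.
E = k|Q_enc|/r² = (8.99×10^9)(1.08e-5)/(0.37)² = 7.09×10^5 N/C.

7.09e5 N/C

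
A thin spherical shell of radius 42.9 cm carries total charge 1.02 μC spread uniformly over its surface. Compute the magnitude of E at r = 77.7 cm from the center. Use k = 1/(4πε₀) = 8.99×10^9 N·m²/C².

E ≈ 1.52×10^4 V/m

Symmetry ⇒ E = E(r) r̂. Gaussian sphere of radius r = 77.7 cm (r > 42.9 cm).
The entire shell is enclosed: Q_enc = 1.02e-6 C.
By Gauss's law, ∮E·dA = E·4πr² = Q_enc/ε₀.
E = k|Q_enc|/r² = (8.99×10^9)(1.02e-6)/(0.777)² = 1.52×10^4 N/C.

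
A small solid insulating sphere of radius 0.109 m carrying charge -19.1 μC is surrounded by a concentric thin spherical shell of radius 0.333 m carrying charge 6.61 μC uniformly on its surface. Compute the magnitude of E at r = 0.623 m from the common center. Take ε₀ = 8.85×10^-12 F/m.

Use a concentric Gaussian sphere at r = 0.623 m (r > 0.333 m, enclosing both).
Q_enc = (-19.1 μC) + (6.61 μC) = -1.249×10^-5 C.
Since E is radial and uniform over the Gaussian sphere, Φ = E·4πr² = Q_enc/ε₀.
E = |Q_enc|/(4πε₀r²) = (1.249×10^-5)/(4π·8.85×10^-12·(0.623)²) = 2.89×10^5 N/C.

E ≈ 2.89e5 N/C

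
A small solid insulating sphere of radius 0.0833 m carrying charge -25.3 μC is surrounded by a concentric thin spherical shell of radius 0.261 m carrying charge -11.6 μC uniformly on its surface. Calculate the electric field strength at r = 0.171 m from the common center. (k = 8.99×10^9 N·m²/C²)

Use a concentric Gaussian sphere at r = 0.171 m (between the bodies, 0.0833 m < r < 0.261 m).
Only the inner charge is enclosed; the outer shell contributes nothing inside itself. Q_enc = -25.3 μC = -2.53×10^-5 C.
Applying ∮E·dA = Q_enc/ε₀ with Φ = E(4πr²):
E = k|Q_enc|/r² = (8.99×10^9)(2.53×10^-5)/(0.171)² = 7.78×10^6 N/C.

7.78×10^6 N/C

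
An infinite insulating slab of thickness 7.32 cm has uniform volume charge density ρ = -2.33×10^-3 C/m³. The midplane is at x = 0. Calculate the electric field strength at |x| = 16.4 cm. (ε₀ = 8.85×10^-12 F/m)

The point |x| = 16.4 cm lies outside the slab (half-thickness 0.0366 m). A symmetric pillbox spanning the full slab encloses Q_enc = ρ·d·A.
Flux = 2EA ⇒ E = |ρ|d/(2ε₀), independent of distance outside.
E = (2.33e-3)(0.0732)/(2·8.85×10^-12) = 9.64×10^6 N/C.

E ≈ 9.64e6 N/C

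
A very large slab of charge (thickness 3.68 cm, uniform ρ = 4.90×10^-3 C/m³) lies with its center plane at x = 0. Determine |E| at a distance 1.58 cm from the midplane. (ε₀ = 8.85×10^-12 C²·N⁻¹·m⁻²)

By symmetry E is perpendicular to the slab. A Gaussian pillbox from −1.58 cm to +1.58 cm (face area A) lies entirely within the slab.
Q_enc = ρ·(2x)·A and flux = 2EA, so 2EA = 2ρxA/ε₀ ⇒ E = |ρ|x/ε₀.
E = (4.90×10^-3)(0.0158)/(8.85×10^-12) = 8.75×10^6 N/C.

|E| ≈ 8.75×10^6 N/C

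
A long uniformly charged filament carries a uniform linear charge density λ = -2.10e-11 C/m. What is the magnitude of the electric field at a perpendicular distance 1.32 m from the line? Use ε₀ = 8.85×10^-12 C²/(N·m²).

|E| = 0.286 N/C

Choose a coaxial cylinder of radius r = 1.32 m (arbitrary length L) as the Gaussian surface.
Q_enc = λL, so λ_enc = -2.10×10^-11 C/m.
By Gauss's law (flux through the curved wall only), E·2πrL = λ_enc L/ε₀.
E = |λ_enc|/(2πε₀r) = (2.10e-11)/(2π·8.85×10^-12·1.32) = 0.286 N/C.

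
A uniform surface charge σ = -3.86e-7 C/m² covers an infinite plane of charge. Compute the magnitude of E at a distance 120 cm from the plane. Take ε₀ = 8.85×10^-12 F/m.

E = 2.18×10^4 N/C

Choose a cylindrical pillbox piercing the sheet, end faces (area A) parallel to it.
Flux Φ = 2EA and Q_enc = σA, so 2EA = σA/ε₀ ⇒ E = |σ|/(2ε₀), independent of distance.
E = |σ|/(2ε₀) = (3.86e-7)/(2·8.85×10^-12) = 2.18×10^4 N/C.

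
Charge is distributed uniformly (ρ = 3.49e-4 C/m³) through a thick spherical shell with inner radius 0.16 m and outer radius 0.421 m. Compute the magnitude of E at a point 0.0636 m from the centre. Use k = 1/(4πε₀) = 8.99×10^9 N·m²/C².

Use a concentric Gaussian sphere at r = 0.0636 m (r < 0.16 m, inside the empty cavity).
Q_enc = 0 (all charge lies at larger r); Gauss's law gives E = 0.

|E| = 0 N/C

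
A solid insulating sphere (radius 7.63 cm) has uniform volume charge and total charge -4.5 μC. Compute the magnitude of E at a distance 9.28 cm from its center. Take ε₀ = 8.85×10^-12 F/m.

E ≈ 4.70e6 V/m

By spherical symmetry E is radial; choose a Gaussian sphere of radius r = 9.28 cm (r > R, so the entire charge is enclosed).
Q_enc = -4.5 μC = -4.50×10^-6 C.
By Gauss's law, ∮E·dA = E·4πr² = Q_enc/ε₀.
E = |Q_enc|/(4πε₀r²) = (4.50e-6)/(4π·8.85×10^-12·(0.0928)²) = 4.70×10^6 N/C.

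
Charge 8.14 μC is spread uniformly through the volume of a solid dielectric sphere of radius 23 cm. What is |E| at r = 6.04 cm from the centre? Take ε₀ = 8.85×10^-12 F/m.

|E| = 3.63×10^5 V/m

Use a concentric Gaussian sphere at r = 6.04 cm (r < R).
For a uniform sphere the enclosed fraction is (r/R)³, so Q_enc = (8.14 μC)(0.0604/0.23)³ = 1.474×10^-7 C.
Since E is radial and uniform over the Gaussian sphere, Φ = E·4πr² = Q_enc/ε₀.
E = |Q_enc|/(4πε₀r²) = (1.474×10^-7)/(4π·8.85×10^-12·(0.0604)²) = 3.63×10^5 N/C.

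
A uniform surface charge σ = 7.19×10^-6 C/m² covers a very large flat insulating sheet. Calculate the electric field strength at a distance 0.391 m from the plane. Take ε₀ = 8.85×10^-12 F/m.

|E| = 4.06×10^5 N/C

Choose a cylindrical pillbox piercing the sheet, end faces (area A) parallel to it.
Flux Φ = 2EA and Q_enc = σA, so 2EA = σA/ε₀ ⇒ E = |σ|/(2ε₀), independent of distance.
E = |σ|/(2ε₀) = (7.19×10^-6)/(2·8.85×10^-12) = 4.06×10^5 N/C.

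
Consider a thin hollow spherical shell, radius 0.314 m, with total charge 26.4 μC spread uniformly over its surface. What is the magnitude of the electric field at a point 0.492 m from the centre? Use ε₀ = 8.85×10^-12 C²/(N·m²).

Use a concentric Gaussian sphere at r = 0.492 m (r > 0.314 m).
The entire shell is enclosed: Q_enc = 2.64×10^-5 C.
Gauss's law: E·4πr² = Q_enc/ε₀.
E = |Q_enc|/(4πε₀r²) = (2.64×10^-5)/(4π·8.85×10^-12·(0.492)²) = 9.81×10^5 N/C.

E ≈ 9.81×10^5 N/C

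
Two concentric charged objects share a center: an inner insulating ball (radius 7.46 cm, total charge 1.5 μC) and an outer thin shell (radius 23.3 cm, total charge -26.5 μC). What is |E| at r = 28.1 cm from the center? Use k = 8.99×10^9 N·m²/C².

|E| ≈ 2.85×10^6 V/m

Take a concentric spherical Gaussian surface of radius r = 28.1 cm (r > 23.3 cm, enclosing both).
Q_enc = (1.5 μC) + (-26.5 μC) = -2.50×10^-5 C.
Applying ∮E·dA = Q_enc/ε₀ with Φ = E(4πr²):
E = k|Q_enc|/r² = (8.99×10^9)(2.50e-5)/(0.281)² = 2.85e6 N/C.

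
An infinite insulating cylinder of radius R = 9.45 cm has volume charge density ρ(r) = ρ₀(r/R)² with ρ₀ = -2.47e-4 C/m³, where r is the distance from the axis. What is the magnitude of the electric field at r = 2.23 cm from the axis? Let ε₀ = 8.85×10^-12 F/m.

By cylindrical symmetry E is radial; use a coaxial Gaussian cylinder of radius 2.23 cm and length L (r < R).
λ_enc = ∫₀^r ρ(r')·2πr' dr' = (2πρ₀/R²)·r^4/4 = -1.074e-8 C/m.
By Gauss's law (flux through the curved wall only), E·2πrL = λ_enc L/ε₀.
E = |λ_enc|/(2πε₀r) = (1.074e-8)/(2π·8.85×10^-12·0.0223) = 8.66×10^3 N/C.

|E| = 8.66×10^3 V/m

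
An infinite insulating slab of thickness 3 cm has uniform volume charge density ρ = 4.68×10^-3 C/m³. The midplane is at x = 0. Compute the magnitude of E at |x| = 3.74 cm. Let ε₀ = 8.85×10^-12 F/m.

The point |x| = 3.74 cm lies outside the slab (half-thickness 0.015 m). A symmetric pillbox spanning the full slab encloses Q_enc = ρ·d·A.
Flux = 2EA ⇒ E = |ρ|d/(2ε₀), independent of distance outside.
E = (4.68e-3)(0.03)/(2·8.85×10^-12) = 7.93×10^6 N/C.

|E| ≈ 7.93×10^6 V/m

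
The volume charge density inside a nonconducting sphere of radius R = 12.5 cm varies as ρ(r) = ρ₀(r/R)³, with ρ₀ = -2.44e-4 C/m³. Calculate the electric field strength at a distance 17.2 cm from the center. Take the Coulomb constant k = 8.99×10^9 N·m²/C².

3.03e5 N/C

Use a concentric Gaussian sphere at r = 17.2 cm (r > R, all charge enclosed).
Q_enc = 4π ∫₀^R ρ₀(r'/R)^3 r'² dr' = 4πρ₀R³/6 = -9.981e-7 C.
Since E is radial and uniform over the Gaussian sphere, Φ = E·4πr² = Q_enc/ε₀.
E = k|Q_enc|/r² = (8.99×10^9)(9.981e-7)/(0.172)² = 3.03e5 N/C.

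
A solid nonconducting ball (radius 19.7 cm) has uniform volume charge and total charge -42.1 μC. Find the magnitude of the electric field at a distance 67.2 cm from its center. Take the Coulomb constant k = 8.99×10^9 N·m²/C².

By spherical symmetry E is radial; choose a Gaussian sphere of radius r = 67.2 cm (r > R, so the entire charge is enclosed).
Q_enc = -42.1 μC = -4.21×10^-5 C.
Since E is radial and uniform over the Gaussian sphere, Φ = E·4πr² = Q_enc/ε₀.
E = k|Q_enc|/r² = (8.99×10^9)(4.21×10^-5)/(0.672)² = 8.38e5 N/C.

E ≈ 8.38e5 N/C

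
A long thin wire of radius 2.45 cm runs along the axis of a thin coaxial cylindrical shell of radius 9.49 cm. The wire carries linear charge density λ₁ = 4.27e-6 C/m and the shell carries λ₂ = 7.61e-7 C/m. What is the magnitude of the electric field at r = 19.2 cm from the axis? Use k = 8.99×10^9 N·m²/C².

E ≈ 4.71×10^5 N/C

Coaxial Gaussian cylinder, radius r = 19.2 cm, length L (r > 9.49 cm, enclosing both).
λ_enc = λ₁ + λ₂ = (4.27×10^-6) + (7.61×10^-7) = 5.031e-6 C/m.
Applying ∮E·dA = Q_enc/ε₀ with the end caps contributing no flux:
E = 2k|λ_enc|/r = 2(8.99×10^9)(5.031×10^-6)/(0.192) = 4.71×10^5 N/C.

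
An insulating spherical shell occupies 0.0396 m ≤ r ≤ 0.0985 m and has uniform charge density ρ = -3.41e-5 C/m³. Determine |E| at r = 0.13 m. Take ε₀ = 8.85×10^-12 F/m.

Use a concentric Gaussian sphere at r = 0.13 m (r > 0.0985 m, enclosing the whole shell).
Q_enc = ρ·(4π/3)(b³ − a³) = (-3.41×10^-5)·(4π/3)·((0.0985)³ − (0.0396)³) = -1.276×10^-7 C.
Since E is radial and uniform over the Gaussian sphere, Φ = E·4πr² = Q_enc/ε₀.
E = |Q_enc|/(4πε₀r²) = (1.276×10^-7)/(4π·8.85×10^-12·(0.13)²) = 6.79e4 N/C.

|E| ≈ 6.79×10^4 N/C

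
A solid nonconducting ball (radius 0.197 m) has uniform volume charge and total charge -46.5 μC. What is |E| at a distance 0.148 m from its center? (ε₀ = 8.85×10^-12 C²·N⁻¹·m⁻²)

Take a concentric spherical Gaussian surface of radius r = 0.148 m (r < R).
For a uniform sphere the enclosed fraction is (r/R)³, so Q_enc = (-46.5 μC)(0.148/0.197)³ = -1.972e-5 C.
By Gauss's law, ∮E·dA = E·4πr² = Q_enc/ε₀.
E = |Q_enc|/(4πε₀r²) = (1.972e-5)/(4π·8.85×10^-12·(0.148)²) = 8.09×10^6 N/C.

8.09×10^6 N/C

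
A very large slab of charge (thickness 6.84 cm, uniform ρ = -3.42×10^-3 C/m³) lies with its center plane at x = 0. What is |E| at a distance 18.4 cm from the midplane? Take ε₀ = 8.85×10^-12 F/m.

|E| = 1.32×10^7 V/m

The point |x| = 18.4 cm lies outside the slab (half-thickness 0.0342 m). A symmetric pillbox spanning the full slab encloses Q_enc = ρ·d·A.
Flux = 2EA ⇒ E = |ρ|d/(2ε₀), independent of distance outside.
E = (3.42e-3)(0.0684)/(2·8.85×10^-12) = 1.32e7 N/C.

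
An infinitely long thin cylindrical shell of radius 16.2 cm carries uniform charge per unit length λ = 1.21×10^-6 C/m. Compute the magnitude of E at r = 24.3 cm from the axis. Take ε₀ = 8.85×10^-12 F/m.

E = 8.95e4 V/m

By cylindrical symmetry E is radial; use a coaxial Gaussian cylinder of radius 24.3 cm and length L (r > 16.2 cm).
The full line charge is enclosed: λ_enc = 1.21×10^-6 C/m.
Since E is radial and uniform over the curved surface, Φ = E·2πrL = Q_enc/ε₀ = λ_enc L/ε₀.
E = |λ_enc|/(2πε₀r) = (1.21e-6)/(2π·8.85×10^-12·0.243) = 8.95e4 N/C.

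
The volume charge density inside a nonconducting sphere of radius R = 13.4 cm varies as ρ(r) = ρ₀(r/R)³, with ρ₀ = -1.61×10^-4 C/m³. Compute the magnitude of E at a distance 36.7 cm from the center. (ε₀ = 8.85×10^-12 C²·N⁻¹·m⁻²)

Symmetry ⇒ E = E(r) r̂. Gaussian sphere of radius r = 36.7 cm (r > R, all charge enclosed).
Q_enc = 4π ∫₀^R ρ₀(r'/R)^3 r'² dr' = 4πρ₀R³/6 = -8.113×10^-7 C.
Gauss's law: E·4πr² = Q_enc/ε₀.
E = |Q_enc|/(4πε₀r²) = (8.113e-7)/(4π·8.85×10^-12·(0.367)²) = 5.42e4 N/C.

5.42×10^4 N/C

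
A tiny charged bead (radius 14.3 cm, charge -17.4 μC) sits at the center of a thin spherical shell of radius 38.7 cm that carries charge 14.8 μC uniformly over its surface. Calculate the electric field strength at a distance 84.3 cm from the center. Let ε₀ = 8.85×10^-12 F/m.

Take a concentric spherical Gaussian surface of radius r = 84.3 cm (r > 38.7 cm, enclosing both).
Q_enc = (-17.4 μC) + (14.8 μC) = -2.60e-6 C.
By Gauss's law, ∮E·dA = E·4πr² = Q_enc/ε₀.
E = |Q_enc|/(4πε₀r²) = (2.60e-6)/(4π·8.85×10^-12·(0.843)²) = 3.29e4 N/C.

|E| = 3.29e4 V/m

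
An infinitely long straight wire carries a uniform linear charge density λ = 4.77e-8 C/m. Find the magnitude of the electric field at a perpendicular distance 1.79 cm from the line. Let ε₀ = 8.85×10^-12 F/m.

|E| ≈ 4.79e4 V/m

Coaxial Gaussian cylinder, radius r = 1.79 cm, length L.
Q_enc = λL, so λ_enc = 4.77×10^-8 C/m.
Applying ∮E·dA = Q_enc/ε₀ with the end caps contributing no flux:
E = |λ_enc|/(2πε₀r) = (4.77×10^-8)/(2π·8.85×10^-12·0.0179) = 4.79×10^4 N/C.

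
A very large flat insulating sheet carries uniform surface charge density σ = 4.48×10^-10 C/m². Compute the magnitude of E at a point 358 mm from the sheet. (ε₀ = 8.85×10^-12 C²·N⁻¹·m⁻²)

Choose a cylindrical pillbox piercing the sheet, end faces (area A) parallel to it.
Flux Φ = 2EA and Q_enc = σA, so 2EA = σA/ε₀ ⇒ E = |σ|/(2ε₀), independent of distance.
E = |σ|/(2ε₀) = (4.48×10^-10)/(2·8.85×10^-12) = 25.3 N/C.

E ≈ 25.3 N/C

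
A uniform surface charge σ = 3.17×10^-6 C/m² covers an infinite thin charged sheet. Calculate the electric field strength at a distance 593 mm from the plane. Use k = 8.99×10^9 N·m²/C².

The symmetry is planar: E is normal to the sheet and the same magnitude on both sides. Take a pillbox straddling the sheet with end-cap area A.
Flux Φ = 2EA and Q_enc = σA, so 2EA = σA/ε₀ ⇒ E = |σ|/(2ε₀), independent of distance.
E = 2πk|σ| = 2π(8.99×10^9)(3.17e-6) = 1.79e5 N/C.

E = 1.79e5 V/m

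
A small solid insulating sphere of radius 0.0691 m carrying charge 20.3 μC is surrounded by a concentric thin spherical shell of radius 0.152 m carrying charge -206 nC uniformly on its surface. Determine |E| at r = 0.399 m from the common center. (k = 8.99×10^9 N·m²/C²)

|E| = 1.13e6 N/C

Use a concentric Gaussian sphere at r = 0.399 m (r > 0.152 m, enclosing both).
Q_enc = (20.3 μC) + (-206 nC) = 2.009×10^-5 C.
By Gauss's law, ∮E·dA = E·4πr² = Q_enc/ε₀.
E = k|Q_enc|/r² = (8.99×10^9)(2.009×10^-5)/(0.399)² = 1.13e6 N/C.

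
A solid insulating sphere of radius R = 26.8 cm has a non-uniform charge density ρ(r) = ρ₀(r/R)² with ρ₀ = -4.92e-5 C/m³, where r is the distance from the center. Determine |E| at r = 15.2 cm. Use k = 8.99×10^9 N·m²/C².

Take a concentric spherical Gaussian surface of radius r = 15.2 cm (r < R).
Q_enc = ∫₀^r ρ(r')·4πr'² dr' = (4πρ₀/R²) ∫₀^r r'^4 dr' = 4πρ₀ r^5/(5·R²) = -1.397×10^-7 C.
Applying ∮E·dA = Q_enc/ε₀ with Φ = E(4πr²):
E = k|Q_enc|/r² = (8.99×10^9)(1.397e-7)/(0.152)² = 5.44×10^4 N/C.

5.44e4 N/C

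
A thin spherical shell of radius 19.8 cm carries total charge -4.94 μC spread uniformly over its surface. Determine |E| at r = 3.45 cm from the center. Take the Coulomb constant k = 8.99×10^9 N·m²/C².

By spherical symmetry E is radial; choose a Gaussian sphere of radius r = 3.45 cm (inside the shell, r < 19.8 cm).
No charge lies within this surface, so Q_enc = 0 and Gauss's law gives E·4πr² = 0 ⇒ E = 0.

|E| = 0 N/C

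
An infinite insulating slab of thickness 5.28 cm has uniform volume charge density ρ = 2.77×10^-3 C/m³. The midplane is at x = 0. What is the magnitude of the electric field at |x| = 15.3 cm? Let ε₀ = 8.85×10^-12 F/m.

The point |x| = 15.3 cm lies outside the slab (half-thickness 0.0264 m). A symmetric pillbox spanning the full slab encloses Q_enc = ρ·d·A.
Flux = 2EA ⇒ E = |ρ|d/(2ε₀), independent of distance outside.
E = (2.77×10^-3)(0.0528)/(2·8.85×10^-12) = 8.26e6 N/C.

|E| = 8.26×10^6 N/C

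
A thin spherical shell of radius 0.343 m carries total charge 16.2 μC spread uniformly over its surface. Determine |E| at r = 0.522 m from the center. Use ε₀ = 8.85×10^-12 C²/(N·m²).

|E| = 5.35×10^5 V/m

Use a concentric Gaussian sphere at r = 0.522 m (r > 0.343 m).
The entire shell is enclosed: Q_enc = 1.62e-5 C.
Since E is radial and uniform over the Gaussian sphere, Φ = E·4πr² = Q_enc/ε₀.
E = |Q_enc|/(4πε₀r²) = (1.62×10^-5)/(4π·8.85×10^-12·(0.522)²) = 5.35×10^5 N/C.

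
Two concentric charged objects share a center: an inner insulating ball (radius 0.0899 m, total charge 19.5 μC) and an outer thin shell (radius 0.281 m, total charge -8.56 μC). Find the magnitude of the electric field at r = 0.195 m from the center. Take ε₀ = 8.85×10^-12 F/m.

By spherical symmetry E is radial; choose a Gaussian sphere of radius r = 0.195 m (between the bodies, 0.0899 m < r < 0.281 m).
The shell at 0.281 m lies outside the Gaussian surface, so Q_enc = 19.5 μC = 1.95e-5 C.
Since E is radial and uniform over the Gaussian sphere, Φ = E·4πr² = Q_enc/ε₀.
E = |Q_enc|/(4πε₀r²) = (1.95×10^-5)/(4π·8.85×10^-12·(0.195)²) = 4.61e6 N/C.

E = 4.61×10^6 N/C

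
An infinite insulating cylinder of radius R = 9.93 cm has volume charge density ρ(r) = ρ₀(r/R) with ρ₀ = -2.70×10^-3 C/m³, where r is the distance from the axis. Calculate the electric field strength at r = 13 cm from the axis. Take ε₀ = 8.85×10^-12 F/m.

Coaxial Gaussian cylinder, radius r = 13 cm, length L (r > R, full charge per length enclosed).
λ_enc = 2π ∫₀^R ρ₀(r'/R)^1 r' dr' = 2πρ₀R²/3 = -5.576×10^-5 C/m.
By Gauss's law (flux through the curved wall only), E·2πrL = λ_enc L/ε₀.
E = |λ_enc|/(2πε₀r) = (5.576×10^-5)/(2π·8.85×10^-12·0.13) = 7.71×10^6 N/C.

E ≈ 7.71e6 N/C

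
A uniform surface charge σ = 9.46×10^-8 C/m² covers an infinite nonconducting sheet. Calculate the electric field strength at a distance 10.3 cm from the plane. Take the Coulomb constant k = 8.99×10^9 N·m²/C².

E = 5.34×10^3 N/C

The symmetry is planar: E is normal to the sheet and the same magnitude on both sides. Take a pillbox straddling the sheet with end-cap area A.
Only the two end caps contribute flux: Φ = 2EA. With Q_enc = σA, Gauss's law gives E = |σ|/(2ε₀).
E = 2πk|σ| = 2π(8.99×10^9)(9.46e-8) = 5.34e3 N/C.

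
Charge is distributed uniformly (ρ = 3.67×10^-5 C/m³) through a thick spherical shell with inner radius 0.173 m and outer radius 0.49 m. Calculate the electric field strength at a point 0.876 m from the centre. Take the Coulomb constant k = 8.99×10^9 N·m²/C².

Take a concentric spherical Gaussian surface of radius r = 0.876 m (r > 0.49 m, enclosing the whole shell).
Q_enc = ρ·(4π/3)(b³ − a³) = (3.67×10^-5)·(4π/3)·((0.49)³ − (0.173)³) = 1.729×10^-5 C.
By Gauss's law, ∮E·dA = E·4πr² = Q_enc/ε₀.
E = k|Q_enc|/r² = (8.99×10^9)(1.729×10^-5)/(0.876)² = 2.03×10^5 N/C.

|E| = 2.03×10^5 N/C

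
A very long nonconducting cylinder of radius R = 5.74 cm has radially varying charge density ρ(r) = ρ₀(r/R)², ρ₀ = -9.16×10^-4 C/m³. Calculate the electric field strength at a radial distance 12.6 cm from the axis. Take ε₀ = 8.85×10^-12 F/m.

By cylindrical symmetry E is radial; use a coaxial Gaussian cylinder of radius 12.6 cm and length L (r > R, full charge per length enclosed).
λ_enc = 2π ∫₀^R ρ₀(r'/R)^2 r' dr' = 2πρ₀R²/4 = -4.741×10^-6 C/m.
By Gauss's law (flux through the curved wall only), E·2πrL = λ_enc L/ε₀.
E = |λ_enc|/(2πε₀r) = (4.741e-6)/(2π·8.85×10^-12·0.126) = 6.77×10^5 N/C.

6.77×10^5 N/C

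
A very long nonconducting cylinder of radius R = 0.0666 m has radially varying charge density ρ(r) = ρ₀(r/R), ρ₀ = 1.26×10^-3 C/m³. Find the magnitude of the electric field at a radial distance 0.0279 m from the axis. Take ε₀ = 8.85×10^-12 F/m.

E ≈ 5.55e5 N/C

Take a coaxial cylindrical Gaussian surface of radius r = 0.0279 m and length L (r < R).
λ_enc = ∫₀^r ρ(r')·2πr' dr' = (2πρ₀/R)·r^3/3 = 8.605e-7 C/m.
Since E is radial and uniform over the curved surface, Φ = E·2πrL = Q_enc/ε₀ = λ_enc L/ε₀.
E = |λ_enc|/(2πε₀r) = (8.605×10^-7)/(2π·8.85×10^-12·0.0279) = 5.55×10^5 N/C.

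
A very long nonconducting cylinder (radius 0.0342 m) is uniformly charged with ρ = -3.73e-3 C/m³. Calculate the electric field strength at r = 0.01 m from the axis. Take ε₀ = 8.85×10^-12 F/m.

E ≈ 2.11e6 N/C

Coaxial Gaussian cylinder, radius r = 0.01 m, length L (r < R).
Enclosed charge per unit length: λ_enc = ρ·πr² = (-3.73×10^-3)π(0.01)² = -1.172×10^-6 C/m.
Applying ∮E·dA = Q_enc/ε₀ with the end caps contributing no flux:
E = |λ_enc|/(2πε₀r) = (1.172×10^-6)/(2π·8.85×10^-12·0.01) = 2.11×10^6 N/C.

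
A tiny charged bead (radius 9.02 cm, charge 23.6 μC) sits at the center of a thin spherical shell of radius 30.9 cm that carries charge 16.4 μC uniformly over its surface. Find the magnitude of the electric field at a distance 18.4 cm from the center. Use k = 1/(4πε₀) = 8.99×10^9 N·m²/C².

Take a concentric spherical Gaussian surface of radius r = 18.4 cm (between the bodies, 9.02 cm < r < 30.9 cm).
The shell at 30.9 cm lies outside the Gaussian surface, so Q_enc = 23.6 μC = 2.36×10^-5 C.
Since E is radial and uniform over the Gaussian sphere, Φ = E·4πr² = Q_enc/ε₀.
E = k|Q_enc|/r² = (8.99×10^9)(2.36×10^-5)/(0.184)² = 6.27×10^6 N/C.

|E| = 6.27×10^6 V/m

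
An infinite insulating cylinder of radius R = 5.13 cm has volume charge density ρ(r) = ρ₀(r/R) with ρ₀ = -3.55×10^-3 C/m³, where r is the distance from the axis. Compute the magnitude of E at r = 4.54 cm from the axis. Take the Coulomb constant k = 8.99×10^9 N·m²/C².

Coaxial Gaussian cylinder, radius r = 4.54 cm, length L (r < R).
λ_enc = ∫₀^r ρ(r')·2πr' dr' = (2πρ₀/R)·r^3/3 = -1.356×10^-5 C/m.
Since E is radial and uniform over the curved surface, Φ = E·2πrL = Q_enc/ε₀ = λ_enc L/ε₀.
E = 2k|λ_enc|/r = 2(8.99×10^9)(1.356×10^-5)/(0.0454) = 5.37×10^6 N/C.

|E| = 5.37×10^6 V/m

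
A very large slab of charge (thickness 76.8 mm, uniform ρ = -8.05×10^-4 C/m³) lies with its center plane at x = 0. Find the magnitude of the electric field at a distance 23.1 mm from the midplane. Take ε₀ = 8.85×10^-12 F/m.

By symmetry E is perpendicular to the slab. A Gaussian pillbox from −23.1 mm to +23.1 mm (face area A) lies entirely within the slab.
Q_enc = ρ·(2x)·A and flux = 2EA, so 2EA = 2ρxA/ε₀ ⇒ E = |ρ|x/ε₀.
E = (8.05×10^-4)(0.0231)/(8.85×10^-12) = 2.10×10^6 N/C.

2.10e6 V/m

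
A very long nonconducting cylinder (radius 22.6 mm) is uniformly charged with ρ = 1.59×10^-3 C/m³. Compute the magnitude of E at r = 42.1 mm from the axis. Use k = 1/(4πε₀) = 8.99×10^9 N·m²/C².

1.09×10^6 V/m

By cylindrical symmetry E is radial; use a coaxial Gaussian cylinder of radius 42.1 mm and length L (r > 22.6 mm, full cross-section enclosed).
λ_enc = ρ·πR² = (1.59e-3)π(0.0226)² = 2.551×10^-6 C/m.
By Gauss's law (flux through the curved wall only), E·2πrL = λ_enc L/ε₀.
E = 2k|λ_enc|/r = 2(8.99×10^9)(2.551×10^-6)/(0.0421) = 1.09e6 N/C.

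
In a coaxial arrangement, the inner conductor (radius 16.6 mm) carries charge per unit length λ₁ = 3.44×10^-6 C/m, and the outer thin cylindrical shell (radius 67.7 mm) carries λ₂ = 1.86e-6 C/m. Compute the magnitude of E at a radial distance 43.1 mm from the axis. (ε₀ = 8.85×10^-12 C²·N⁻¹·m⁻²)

Choose a coaxial cylinder of radius r = 43.1 mm (arbitrary length L) as the Gaussian surface (between the conductors, 16.6 mm < r < 67.7 mm).
Only the inner wire is enclosed; the outer shell contributes nothing inside itself. λ_enc = λ₁ = 3.44e-6 C/m.
Gauss's law: E·2πrL = λ_enc L/ε₀.
E = |λ_enc|/(2πε₀r) = (3.44×10^-6)/(2π·8.85×10^-12·0.0431) = 1.44×10^6 N/C.

|E| = 1.44×10^6 N/C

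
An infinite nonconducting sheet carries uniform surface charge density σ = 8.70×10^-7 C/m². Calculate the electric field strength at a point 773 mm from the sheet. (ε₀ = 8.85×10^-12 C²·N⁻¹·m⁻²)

E = 4.92e4 N/C

Choose a cylindrical pillbox piercing the sheet, end faces (area A) parallel to it.
Only the two end caps contribute flux: Φ = 2EA. With Q_enc = σA, Gauss's law gives E = |σ|/(2ε₀).
E = |σ|/(2ε₀) = (8.70×10^-7)/(2·8.85×10^-12) = 4.92×10^4 N/C.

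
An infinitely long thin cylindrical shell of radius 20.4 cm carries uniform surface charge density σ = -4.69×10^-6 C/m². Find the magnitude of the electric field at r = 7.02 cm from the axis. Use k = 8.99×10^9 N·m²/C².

|E| = 0 N/C

Take a coaxial cylindrical Gaussian surface of radius r = 7.02 cm and length L (r < 20.4 cm, inside the shell).
No charge is enclosed, so Gauss's law gives E·2πrL = 0 ⇒ E = 0.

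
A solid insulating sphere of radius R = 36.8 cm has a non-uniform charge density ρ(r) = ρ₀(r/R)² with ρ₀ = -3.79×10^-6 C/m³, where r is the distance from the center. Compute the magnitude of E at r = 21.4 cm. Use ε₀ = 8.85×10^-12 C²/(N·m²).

By spherical symmetry E is radial; choose a Gaussian sphere of radius r = 21.4 cm (r < R).
Q_enc = ∫₀^r ρ(r')·4πr'² dr' = (4πρ₀/R²) ∫₀^r r'^4 dr' = 4πρ₀ r^5/(5·R²) = -3.157×10^-8 C.
Applying ∮E·dA = Q_enc/ε₀ with Φ = E(4πr²):
E = |Q_enc|/(4πε₀r²) = (3.157×10^-8)/(4π·8.85×10^-12·(0.214)²) = 6.20×10^3 N/C.

6.20×10^3 N/C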